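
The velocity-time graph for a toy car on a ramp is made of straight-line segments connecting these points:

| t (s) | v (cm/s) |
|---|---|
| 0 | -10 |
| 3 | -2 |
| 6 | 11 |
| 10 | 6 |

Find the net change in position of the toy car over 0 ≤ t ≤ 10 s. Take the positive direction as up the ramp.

Net displacement equals the area under the velocity-time graph (areas below the axis count negative).
0–3 s: ½(-10 + -2)(3) = -18 cm
3–6 s: ½(-2 + 11)(3) = 13.5 cm
6–10 s: ½(11 + 6)(4) = 34 cm
Net displacement = 29.5 cm

29.5 cm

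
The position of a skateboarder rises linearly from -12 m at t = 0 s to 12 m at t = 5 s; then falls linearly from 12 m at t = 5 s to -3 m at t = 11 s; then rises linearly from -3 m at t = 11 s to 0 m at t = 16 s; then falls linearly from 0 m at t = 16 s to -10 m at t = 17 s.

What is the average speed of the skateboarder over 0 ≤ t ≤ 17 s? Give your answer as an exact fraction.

52/17 m/s

Average speed = (total path length)/(elapsed time); on a piecewise-linear x-t graph the path length is Σ|Δx|.
0–5 s: |Δx| = |12 − -12| = 24 m
5–11 s: |Δx| = |-3 − 12| = 15 m
11–16 s: |Δx| = |0 − -3| = 3 m
16–17 s: |Δx| = |-10 − 0| = 10 m
Total path = 52 m; average speed = 52/17 = 52/17 m/s.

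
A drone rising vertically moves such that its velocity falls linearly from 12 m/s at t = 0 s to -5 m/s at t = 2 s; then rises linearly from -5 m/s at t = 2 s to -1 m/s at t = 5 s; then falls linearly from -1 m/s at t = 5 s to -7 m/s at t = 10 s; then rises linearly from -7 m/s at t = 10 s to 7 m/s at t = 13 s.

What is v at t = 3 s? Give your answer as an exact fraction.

On 2–5 s the graph is linear from -5 to -1 m/s: v(3) = -5 + (-1 − -5)·(3 − 2)/(5 − 2) = -11/3 m/s.

-11/3 m/s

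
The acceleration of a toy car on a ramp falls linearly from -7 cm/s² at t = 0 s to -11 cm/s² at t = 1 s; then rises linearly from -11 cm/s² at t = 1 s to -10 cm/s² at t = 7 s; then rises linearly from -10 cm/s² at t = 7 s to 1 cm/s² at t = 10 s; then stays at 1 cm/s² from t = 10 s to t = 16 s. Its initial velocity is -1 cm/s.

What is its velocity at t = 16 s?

-80.5 cm/s

Δv equals the area under the a-t graph; then v = v₀ + Δv.
0–1 s: ½(-7 + -11)(1) = -9 cm/s
1–7 s: ½(-11 + -10)(6) = -63 cm/s
7–10 s: ½(-10 + 1)(3) = -13.5 cm/s
10–16 s: 1 × 6 = 6 cm/s
Δv = -79.5 cm/s, so v(16) = -1 + (-79.5) = -80.5 cm/s.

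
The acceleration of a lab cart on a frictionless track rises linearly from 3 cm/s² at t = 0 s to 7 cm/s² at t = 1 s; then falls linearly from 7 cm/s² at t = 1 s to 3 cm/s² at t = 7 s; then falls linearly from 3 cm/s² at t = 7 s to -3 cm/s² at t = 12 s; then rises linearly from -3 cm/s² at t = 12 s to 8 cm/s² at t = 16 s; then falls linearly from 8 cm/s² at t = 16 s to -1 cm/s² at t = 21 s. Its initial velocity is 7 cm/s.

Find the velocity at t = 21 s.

Δv equals the area under the a-t graph; then v = v₀ + Δv.
0–1 s: ½(3 + 7)(1) = 5 cm/s
1–7 s: ½(7 + 3)(6) = 30 cm/s
7–12 s: ½(3 + -3)(5) = 0 cm/s
12–16 s: ½(-3 + 8)(4) = 10 cm/s
16–21 s: ½(8 + -1)(5) = 17.5 cm/s
Δv = 62.5 cm/s, so v(21) = 7 + (62.5) = 69.5 cm/s.

69.5 cm/s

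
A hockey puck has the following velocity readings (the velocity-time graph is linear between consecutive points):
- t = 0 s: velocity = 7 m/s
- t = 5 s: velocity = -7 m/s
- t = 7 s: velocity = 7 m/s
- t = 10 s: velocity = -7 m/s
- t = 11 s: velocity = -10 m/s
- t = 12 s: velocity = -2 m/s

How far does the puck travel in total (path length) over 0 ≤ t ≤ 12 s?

Distance (not displacement) is the total path length: add the absolute areas under v-t.
0–5 s: v = 0 at t = 2.5 s; triangle areas 8.75 + 8.75 = 17.5 m
5–7 s: v = 0 at t = 6 s; triangle areas 3.5 + 3.5 = 7 m
7–10 s: v = 0 at t = 8.5 s; triangle areas 5.25 + 5.25 = 10.5 m
10–11 s: |½(-7 + -10)(1)| = 8.5 m
11–12 s: |½(-10 + -2)(1)| = 6 m
Total distance = 49.5 m

49.5 m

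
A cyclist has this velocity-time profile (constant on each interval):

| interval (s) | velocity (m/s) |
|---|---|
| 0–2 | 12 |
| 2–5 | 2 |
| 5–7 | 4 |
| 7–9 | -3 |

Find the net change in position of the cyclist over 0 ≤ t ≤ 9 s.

Displacement is the signed area under the v-t curve.
0–2 s: 12 × 2 = 24 m
2–5 s: 2 × 3 = 6 m
5–7 s: 4 × 2 = 8 m
7–9 s: -3 × 2 = -6 m
Net displacement = 32 m

32 m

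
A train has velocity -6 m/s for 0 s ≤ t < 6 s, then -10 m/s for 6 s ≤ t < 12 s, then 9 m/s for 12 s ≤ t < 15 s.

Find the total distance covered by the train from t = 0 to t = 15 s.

Total distance travelled is ∫|v| dt — sum the magnitudes of each area piece.
0–6 s: |-6| × 6 = 36 m
6–12 s: |-10| × 6 = 60 m
12–15 s: |9| × 3 = 27 m
Total distance = 123 m

123 m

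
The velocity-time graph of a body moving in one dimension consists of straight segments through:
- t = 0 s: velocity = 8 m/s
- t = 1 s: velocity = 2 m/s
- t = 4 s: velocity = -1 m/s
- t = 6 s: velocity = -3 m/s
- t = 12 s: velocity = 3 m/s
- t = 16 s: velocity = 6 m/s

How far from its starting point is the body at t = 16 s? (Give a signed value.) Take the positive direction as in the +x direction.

Displacement is the signed area under the v-t curve.
0–1 s: ½(8 + 2)(1) = 5 m
1–4 s: ½(2 + -1)(3) = 1.5 m
4–6 s: ½(-1 + -3)(2) = -4 m
6–12 s: ½(-3 + 3)(6) = 0 m
12–16 s: ½(3 + 6)(4) = 18 m
Net displacement = 20.5 m

20.5 m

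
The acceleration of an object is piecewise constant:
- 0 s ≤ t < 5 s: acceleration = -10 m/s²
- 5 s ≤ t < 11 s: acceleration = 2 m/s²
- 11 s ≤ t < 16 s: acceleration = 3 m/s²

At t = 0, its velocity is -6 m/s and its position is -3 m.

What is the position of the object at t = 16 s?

On each constant-a segment, Δv = aΔt and Δx = v₀Δt + ½aΔt²; chain segment to segment.
0–5 s: v starts -6 m/s; Δx = -6·5 + ½·-10·5² = -155 m; v ends -56 m/s.
5–11 s: v starts -56 m/s; Δx = -56·6 + ½·2·6² = -300 m; v ends -44 m/s.
11–16 s: v starts -44 m/s; Δx = -44·5 + ½·3·5² = -182.5 m; v ends -29 m/s.
x(16) = -3 + Σ Δx = -640.5 m.

-640.5 m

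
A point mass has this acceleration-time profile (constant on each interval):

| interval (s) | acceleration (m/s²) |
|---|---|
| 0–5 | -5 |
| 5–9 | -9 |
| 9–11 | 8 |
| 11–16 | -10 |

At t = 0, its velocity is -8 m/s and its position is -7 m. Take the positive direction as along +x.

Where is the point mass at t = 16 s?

On each constant-a segment, Δv = aΔt and Δx = v₀Δt + ½aΔt²; chain segment to segment.
0–5 s: v starts -8 m/s; Δx = -8·5 + ½·-5·5² = -102.5 m; v ends -33 m/s.
5–9 s: v starts -33 m/s; Δx = -33·4 + ½·-9·4² = -204 m; v ends -69 m/s.
9–11 s: v starts -69 m/s; Δx = -69·2 + ½·8·2² = -122 m; v ends -53 m/s.
11–16 s: v starts -53 m/s; Δx = -53·5 + ½·-10·5² = -390 m; v ends -103 m/s.
x(16) = -7 + Σ Δx = -825.5 m.

-825.5 m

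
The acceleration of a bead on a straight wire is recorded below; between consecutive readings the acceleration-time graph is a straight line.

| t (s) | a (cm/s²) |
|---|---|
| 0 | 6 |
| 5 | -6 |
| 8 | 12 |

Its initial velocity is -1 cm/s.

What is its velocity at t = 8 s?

Δv equals the area under the a-t graph; then v = v₀ + Δv.
0–5 s: ½(6 + -6)(5) = 0 cm/s
5–8 s: ½(-6 + 12)(3) = 9 cm/s
Δv = 9 cm/s, so v(8) = -1 + (9) = 8 cm/s.

8 cm/s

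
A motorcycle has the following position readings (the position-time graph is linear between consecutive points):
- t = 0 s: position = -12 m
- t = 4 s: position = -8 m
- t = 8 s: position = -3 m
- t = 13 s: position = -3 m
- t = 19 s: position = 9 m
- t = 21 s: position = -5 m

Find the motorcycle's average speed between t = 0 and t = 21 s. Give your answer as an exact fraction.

5/3 m/s

Average speed = (total path length)/(elapsed time); on a piecewise-linear x-t graph the path length is Σ|Δx|.
0–4 s: |Δx| = |-8 − -12| = 4 m
4–8 s: |Δx| = |-3 − -8| = 5 m
8–13 s: |Δx| = |-3 − -3| = 0 m
13–19 s: |Δx| = |9 − -3| = 12 m
19–21 s: |Δx| = |-5 − 9| = 14 m
Total path = 35 m; average speed = 35/21 = 5/3 m/s.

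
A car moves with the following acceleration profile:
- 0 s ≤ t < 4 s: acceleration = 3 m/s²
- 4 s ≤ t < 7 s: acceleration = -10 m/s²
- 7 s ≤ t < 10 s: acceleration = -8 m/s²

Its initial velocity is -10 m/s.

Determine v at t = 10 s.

Δv equals the area under the a-t graph; then v = v₀ + Δv.
0–4 s: 3 × 4 = 12 m/s
4–7 s: -10 × 3 = -30 m/s
7–10 s: -8 × 3 = -24 m/s
Δv = -42 m/s, so v(10) = -10 + (-42) = -52 m/s.

-52 m/s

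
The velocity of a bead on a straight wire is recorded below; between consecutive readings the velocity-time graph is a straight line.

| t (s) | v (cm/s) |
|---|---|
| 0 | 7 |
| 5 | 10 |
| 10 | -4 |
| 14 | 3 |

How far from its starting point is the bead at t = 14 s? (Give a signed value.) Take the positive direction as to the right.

Displacement is the signed area under the v-t curve.
0–5 s: ½(7 + 10)(5) = 42.5 cm
5–10 s: ½(10 + -4)(5) = 15 cm
10–14 s: ½(-4 + 3)(4) = -2 cm
Net displacement = 55.5 cm

55.5 cm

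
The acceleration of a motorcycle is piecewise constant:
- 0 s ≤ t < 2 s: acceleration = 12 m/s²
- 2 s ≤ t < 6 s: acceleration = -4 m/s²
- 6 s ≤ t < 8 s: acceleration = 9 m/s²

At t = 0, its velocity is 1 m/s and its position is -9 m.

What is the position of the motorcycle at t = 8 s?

On each constant-a segment, Δv = aΔt and Δx = v₀Δt + ½aΔt²; chain segment to segment.
0–2 s: v starts 1 m/s; Δx = 1·2 + ½·12·2² = 26 m; v ends 25 m/s.
2–6 s: v starts 25 m/s; Δx = 25·4 + ½·-4·4² = 68 m; v ends 9 m/s.
6–8 s: v starts 9 m/s; Δx = 9·2 + ½·9·2² = 36 m; v ends 27 m/s.
x(8) = -9 + Σ Δx = 121 m.

121 m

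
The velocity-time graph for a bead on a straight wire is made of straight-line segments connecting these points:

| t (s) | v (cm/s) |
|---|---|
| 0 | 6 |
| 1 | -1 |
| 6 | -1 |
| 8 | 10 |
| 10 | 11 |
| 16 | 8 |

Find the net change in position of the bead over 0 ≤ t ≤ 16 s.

Displacement is the signed area under the v-t curve.
0–1 s: ½(6 + -1)(1) = 2.5 cm
1–6 s: -1 × 5 = -5 cm
6–8 s: ½(-1 + 10)(2) = 9 cm
8–10 s: ½(10 + 11)(2) = 21 cm
10–16 s: ½(11 + 8)(6) = 57 cm
Net displacement = 84.5 cm

84.5 cm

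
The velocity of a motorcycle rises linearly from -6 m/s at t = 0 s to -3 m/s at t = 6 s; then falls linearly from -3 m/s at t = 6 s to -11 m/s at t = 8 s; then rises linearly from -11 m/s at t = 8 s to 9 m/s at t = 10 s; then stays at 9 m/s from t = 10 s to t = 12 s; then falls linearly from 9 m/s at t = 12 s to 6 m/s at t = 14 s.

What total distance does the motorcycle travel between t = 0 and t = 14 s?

84.1 m

Total distance travelled is ∫|v| dt — sum the magnitudes of each area piece.
0–6 s: |½(-6 + -3)(6)| = 27 m
6–8 s: |½(-3 + -11)(2)| = 14 m
8–10 s: v = 0 at t = 9.1 s; triangle areas 6.05 + 4.05 = 10.1 m
10–12 s: |9| × 2 = 18 m
12–14 s: |½(9 + 6)(2)| = 15 m
Total distance = 84.1 m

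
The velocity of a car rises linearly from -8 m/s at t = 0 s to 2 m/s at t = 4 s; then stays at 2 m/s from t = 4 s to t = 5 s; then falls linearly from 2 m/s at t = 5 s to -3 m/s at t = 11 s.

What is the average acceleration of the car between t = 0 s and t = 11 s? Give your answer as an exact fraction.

5/11 m/s²

Average acceleration = Δv/Δt = (-3 − -8)/(11 − 0) = 5/11 m/s².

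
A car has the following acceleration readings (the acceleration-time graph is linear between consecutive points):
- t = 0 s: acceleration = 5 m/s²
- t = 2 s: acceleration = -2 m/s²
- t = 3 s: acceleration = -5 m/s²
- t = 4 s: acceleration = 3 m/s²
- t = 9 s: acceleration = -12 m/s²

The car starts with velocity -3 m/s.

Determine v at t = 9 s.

Δv equals the area under the a-t graph; then v = v₀ + Δv.
0–2 s: ½(5 + -2)(2) = 3 m/s
2–3 s: ½(-2 + -5)(1) = -3.5 m/s
3–4 s: ½(-5 + 3)(1) = -1 m/s
4–9 s: ½(3 + -12)(5) = -22.5 m/s
Δv = -24 m/s, so v(9) = -3 + (-24) = -27 m/s.

-27 m/s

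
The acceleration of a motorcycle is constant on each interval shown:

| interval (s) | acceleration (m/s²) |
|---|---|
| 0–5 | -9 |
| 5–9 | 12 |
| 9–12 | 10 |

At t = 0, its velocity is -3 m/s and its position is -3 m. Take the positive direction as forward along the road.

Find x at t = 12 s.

-181.5 m

On each constant-a segment, Δv = aΔt and Δx = v₀Δt + ½aΔt²; chain segment to segment.
0–5 s: v starts -3 m/s; Δx = -3·5 + ½·-9·5² = -127.5 m; v ends -48 m/s.
5–9 s: v starts -48 m/s; Δx = -48·4 + ½·12·4² = -96 m; v ends 0 m/s.
9–12 s: v starts 0 m/s; Δx = 0·3 + ½·10·3² = 45 m; v ends 30 m/s.
x(12) = -3 + Σ Δx = -181.5 m.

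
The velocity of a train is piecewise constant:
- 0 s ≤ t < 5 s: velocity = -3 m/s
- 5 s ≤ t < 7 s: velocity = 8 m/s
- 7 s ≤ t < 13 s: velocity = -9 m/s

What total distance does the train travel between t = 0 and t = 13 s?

85 m

Total distance travelled is ∫|v| dt — sum the magnitudes of each area piece.
0–5 s: |-3| × 5 = 15 m
5–7 s: |8| × 2 = 16 m
7–13 s: |-9| × 6 = 54 m
Total distance = 85 m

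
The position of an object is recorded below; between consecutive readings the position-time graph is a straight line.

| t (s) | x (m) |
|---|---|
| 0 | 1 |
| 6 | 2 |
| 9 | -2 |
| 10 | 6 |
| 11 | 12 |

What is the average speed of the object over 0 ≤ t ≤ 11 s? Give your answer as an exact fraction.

19/11 m/s

Average speed = (total path length)/(elapsed time); on a piecewise-linear x-t graph the path length is Σ|Δx|.
0–6 s: |Δx| = |2 − 1| = 1 m
6–9 s: |Δx| = |-2 − 2| = 4 m
9–10 s: |Δx| = |6 − -2| = 8 m
10–11 s: |Δx| = |12 − 6| = 6 m
Total path = 19 m; average speed = 19/11 = 19/11 m/s.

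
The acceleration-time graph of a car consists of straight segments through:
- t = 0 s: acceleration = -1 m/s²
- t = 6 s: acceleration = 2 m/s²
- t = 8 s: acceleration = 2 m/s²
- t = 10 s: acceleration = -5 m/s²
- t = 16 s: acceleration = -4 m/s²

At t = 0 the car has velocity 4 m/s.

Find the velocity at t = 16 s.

-19 m/s

Δv equals the area under the a-t graph; then v = v₀ + Δv.
0–6 s: ½(-1 + 2)(6) = 3 m/s
6–8 s: 2 × 2 = 4 m/s
8–10 s: ½(2 + -5)(2) = -3 m/s
10–16 s: ½(-5 + -4)(6) = -27 m/s
Δv = -23 m/s, so v(16) = 4 + (-23) = -19 m/s.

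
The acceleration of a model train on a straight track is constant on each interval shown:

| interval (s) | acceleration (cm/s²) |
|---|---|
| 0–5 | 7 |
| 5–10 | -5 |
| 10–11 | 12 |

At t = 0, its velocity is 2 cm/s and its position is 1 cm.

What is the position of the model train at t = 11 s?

On each constant-a segment, Δv = aΔt and Δx = v₀Δt + ½aΔt²; chain segment to segment.
0–5 s: v starts 2 cm/s; Δx = 2·5 + ½·7·5² = 97.5 cm; v ends 37 cm/s.
5–10 s: v starts 37 cm/s; Δx = 37·5 + ½·-5·5² = 122.5 cm; v ends 12 cm/s.
10–11 s: v starts 12 cm/s; Δx = 12·1 + ½·12·1² = 18 cm; v ends 24 cm/s.
x(11) = 1 + Σ Δx = 239 cm.

239 cm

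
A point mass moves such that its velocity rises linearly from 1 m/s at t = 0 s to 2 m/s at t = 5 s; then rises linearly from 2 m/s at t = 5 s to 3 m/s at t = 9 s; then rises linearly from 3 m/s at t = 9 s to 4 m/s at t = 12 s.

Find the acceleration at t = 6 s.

0.25 m/s²

Acceleration is the slope of the v-t graph on 5–9 s: (3 − 2)/(9 − 5) = 0.25 m/s².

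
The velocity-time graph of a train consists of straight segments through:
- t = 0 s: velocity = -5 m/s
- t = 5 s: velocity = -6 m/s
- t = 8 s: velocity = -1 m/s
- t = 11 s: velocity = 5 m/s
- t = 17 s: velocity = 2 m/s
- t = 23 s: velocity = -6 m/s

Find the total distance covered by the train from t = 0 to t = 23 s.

Distance (not displacement) is the total path length: add the absolute areas under v-t.
0–5 s: |½(-5 + -6)(5)| = 27.5 m
5–8 s: |½(-6 + -1)(3)| = 10.5 m
8–11 s: v = 0 at t = 8.5 s; triangle areas 0.25 + 6.25 = 6.5 m
11–17 s: |½(5 + 2)(6)| = 21 m
17–23 s: v = 0 at t = 18.5 s; triangle areas 1.5 + 13.5 = 15 m
Total distance = 80.5 m

80.5 m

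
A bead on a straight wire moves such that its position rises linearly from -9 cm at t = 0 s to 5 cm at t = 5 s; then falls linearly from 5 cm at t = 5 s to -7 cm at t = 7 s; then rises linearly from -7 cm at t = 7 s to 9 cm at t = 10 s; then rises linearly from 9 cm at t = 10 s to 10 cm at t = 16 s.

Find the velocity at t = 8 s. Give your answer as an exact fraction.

Velocity is the slope of the x-t graph on 7–10 s: (9 − -7)/(10 − 7) = 16/3 cm/s.

16/3 cm/s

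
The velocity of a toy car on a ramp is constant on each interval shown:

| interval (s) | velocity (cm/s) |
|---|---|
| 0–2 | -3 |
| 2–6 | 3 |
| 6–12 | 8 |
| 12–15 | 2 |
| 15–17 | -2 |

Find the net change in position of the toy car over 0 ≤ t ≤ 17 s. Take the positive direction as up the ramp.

Net displacement equals the area under the velocity-time graph (areas below the axis count negative).
0–2 s: -3 × 2 = -6 cm
2–6 s: 3 × 4 = 12 cm
6–12 s: 8 × 6 = 48 cm
12–15 s: 2 × 3 = 6 cm
15–17 s: -2 × 2 = -4 cm
Net displacement = 56 cm

56 cm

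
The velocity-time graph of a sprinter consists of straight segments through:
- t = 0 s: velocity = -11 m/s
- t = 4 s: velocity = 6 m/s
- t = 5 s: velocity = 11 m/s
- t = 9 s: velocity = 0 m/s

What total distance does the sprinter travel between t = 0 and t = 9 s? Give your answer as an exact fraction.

Distance (not displacement) is the total path length: add the absolute areas under v-t.
0–4 s: v = 0 at t = 44/17 s; triangle areas 242/17 + 72/17 = 314/17 m
4–5 s: |½(6 + 11)(1)| = 8.5 m
5–9 s: |½(11 + 0)(4)| = 22 m
Total distance = 1665/34 m

1665/34 m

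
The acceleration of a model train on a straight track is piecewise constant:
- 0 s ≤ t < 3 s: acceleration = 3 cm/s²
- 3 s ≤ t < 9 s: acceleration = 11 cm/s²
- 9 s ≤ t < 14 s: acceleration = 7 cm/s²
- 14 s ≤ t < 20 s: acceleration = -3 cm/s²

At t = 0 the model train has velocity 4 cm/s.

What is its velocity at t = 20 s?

96 cm/s

Δv equals the area under the a-t graph; then v = v₀ + Δv.
0–3 s: 3 × 3 = 9 cm/s
3–9 s: 11 × 6 = 66 cm/s
9–14 s: 7 × 5 = 35 cm/s
14–20 s: -3 × 6 = -18 cm/s
Δv = 92 cm/s, so v(20) = 4 + (92) = 96 cm/s.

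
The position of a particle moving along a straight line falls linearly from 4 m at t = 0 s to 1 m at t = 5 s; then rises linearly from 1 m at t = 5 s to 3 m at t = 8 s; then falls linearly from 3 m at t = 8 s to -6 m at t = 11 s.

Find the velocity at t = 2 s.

Velocity is the slope of the x-t graph on 0–5 s: (1 − 4)/(5 − 0) = -0.6 m/s.

-0.6 m/s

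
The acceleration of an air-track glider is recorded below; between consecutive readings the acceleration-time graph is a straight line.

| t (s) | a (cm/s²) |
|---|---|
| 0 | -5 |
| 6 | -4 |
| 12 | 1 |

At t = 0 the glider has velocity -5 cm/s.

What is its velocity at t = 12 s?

Δv equals the area under the a-t graph; then v = v₀ + Δv.
0–6 s: ½(-5 + -4)(6) = -27 cm/s
6–12 s: ½(-4 + 1)(6) = -9 cm/s
Δv = -36 cm/s, so v(12) = -5 + (-36) = -41 cm/s.

-41 cm/s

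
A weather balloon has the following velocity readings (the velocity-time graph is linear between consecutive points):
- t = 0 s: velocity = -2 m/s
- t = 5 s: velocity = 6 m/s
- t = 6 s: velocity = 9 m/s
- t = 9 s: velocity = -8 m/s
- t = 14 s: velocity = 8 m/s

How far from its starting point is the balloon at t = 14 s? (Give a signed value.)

19 m

Displacement is the signed area under the v-t curve.
0–5 s: ½(-2 + 6)(5) = 10 m
5–6 s: ½(6 + 9)(1) = 7.5 m
6–9 s: ½(9 + -8)(3) = 1.5 m
9–14 s: ½(-8 + 8)(5) = 0 m
Net displacement = 19 m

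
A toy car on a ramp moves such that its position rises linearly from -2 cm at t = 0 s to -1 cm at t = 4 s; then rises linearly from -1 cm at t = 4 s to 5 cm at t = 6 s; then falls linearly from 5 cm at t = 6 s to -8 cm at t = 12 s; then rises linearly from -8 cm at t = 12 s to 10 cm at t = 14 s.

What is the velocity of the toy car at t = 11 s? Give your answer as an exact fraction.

Velocity is the slope of the x-t graph on 6–12 s: (-8 − 5)/(12 − 6) = -13/6 cm/s.

-13/6 cm/s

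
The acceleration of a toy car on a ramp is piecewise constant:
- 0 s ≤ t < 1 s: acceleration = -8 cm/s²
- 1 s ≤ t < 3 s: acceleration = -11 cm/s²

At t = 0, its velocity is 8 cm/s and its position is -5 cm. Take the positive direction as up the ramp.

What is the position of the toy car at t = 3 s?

On each constant-a segment, Δv = aΔt and Δx = v₀Δt + ½aΔt²; chain segment to segment.
0–1 s: v starts 8 cm/s; Δx = 8·1 + ½·-8·1² = 4 cm; v ends 0 cm/s.
1–3 s: v starts 0 cm/s; Δx = 0·2 + ½·-11·2² = -22 cm; v ends -22 cm/s.
x(3) = -5 + Σ Δx = -23 cm.

-23 cm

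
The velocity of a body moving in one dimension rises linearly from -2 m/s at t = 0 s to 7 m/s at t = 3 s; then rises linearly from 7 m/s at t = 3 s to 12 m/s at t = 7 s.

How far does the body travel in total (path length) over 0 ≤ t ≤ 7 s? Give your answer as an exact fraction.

281/6 m

Total distance travelled is ∫|v| dt — sum the magnitudes of each area piece.
0–3 s: v = 0 at t = 2/3 s; triangle areas 2/3 + 49/6 = 53/6 m
3–7 s: |½(7 + 12)(4)| = 38 m
Total distance = 281/6 m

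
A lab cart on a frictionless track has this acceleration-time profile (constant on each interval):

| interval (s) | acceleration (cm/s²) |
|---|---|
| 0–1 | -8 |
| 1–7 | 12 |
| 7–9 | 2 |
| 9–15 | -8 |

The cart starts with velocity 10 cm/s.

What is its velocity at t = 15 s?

30 cm/s

Δv equals the area under the a-t graph; then v = v₀ + Δv.
0–1 s: -8 × 1 = -8 cm/s
1–7 s: 12 × 6 = 72 cm/s
7–9 s: 2 × 2 = 4 cm/s
9–15 s: -8 × 6 = -48 cm/s
Δv = 20 cm/s, so v(15) = 10 + (20) = 30 cm/s.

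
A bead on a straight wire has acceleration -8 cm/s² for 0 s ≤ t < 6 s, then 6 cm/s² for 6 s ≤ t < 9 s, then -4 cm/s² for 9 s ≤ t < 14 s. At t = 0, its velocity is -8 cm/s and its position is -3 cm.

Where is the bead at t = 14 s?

-576 cm

On each constant-a segment, Δv = aΔt and Δx = v₀Δt + ½aΔt²; chain segment to segment.
0–6 s: v starts -8 cm/s; Δx = -8·6 + ½·-8·6² = -192 cm; v ends -56 cm/s.
6–9 s: v starts -56 cm/s; Δx = -56·3 + ½·6·3² = -141 cm; v ends -38 cm/s.
9–14 s: v starts -38 cm/s; Δx = -38·5 + ½·-4·5² = -240 cm; v ends -58 cm/s.
x(14) = -3 + Σ Δx = -576 cm.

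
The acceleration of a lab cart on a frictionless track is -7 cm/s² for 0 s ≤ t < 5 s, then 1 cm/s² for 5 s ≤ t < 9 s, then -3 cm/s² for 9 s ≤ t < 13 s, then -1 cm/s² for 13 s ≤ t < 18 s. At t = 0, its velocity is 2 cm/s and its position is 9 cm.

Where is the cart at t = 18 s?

On each constant-a segment, Δv = aΔt and Δx = v₀Δt + ½aΔt²; chain segment to segment.
0–5 s: v starts 2 cm/s; Δx = 2·5 + ½·-7·5² = -77.5 cm; v ends -33 cm/s.
5–9 s: v starts -33 cm/s; Δx = -33·4 + ½·1·4² = -124 cm; v ends -29 cm/s.
9–13 s: v starts -29 cm/s; Δx = -29·4 + ½·-3·4² = -140 cm; v ends -41 cm/s.
13–18 s: v starts -41 cm/s; Δx = -41·5 + ½·-1·5² = -217.5 cm; v ends -46 cm/s.
x(18) = 9 + Σ Δx = -550 cm.

-550 cm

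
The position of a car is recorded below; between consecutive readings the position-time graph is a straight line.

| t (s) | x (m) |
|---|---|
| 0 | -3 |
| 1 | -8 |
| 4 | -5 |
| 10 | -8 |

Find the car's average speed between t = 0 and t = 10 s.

1.1 m/s

Average speed = (total path length)/(elapsed time); on a piecewise-linear x-t graph the path length is Σ|Δx|.
0–1 s: |Δx| = |-8 − -3| = 5 m
1–4 s: |Δx| = |-5 − -8| = 3 m
4–10 s: |Δx| = |-8 − -5| = 3 m
Total path = 11 m; average speed = 11/10 = 1.1 m/s.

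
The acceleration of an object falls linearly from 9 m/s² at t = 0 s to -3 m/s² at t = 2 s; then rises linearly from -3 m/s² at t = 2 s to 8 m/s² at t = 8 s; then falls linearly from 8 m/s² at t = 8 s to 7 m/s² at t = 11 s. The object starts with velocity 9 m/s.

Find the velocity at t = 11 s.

52.5 m/s

Δv equals the area under the a-t graph; then v = v₀ + Δv.
0–2 s: ½(9 + -3)(2) = 6 m/s
2–8 s: ½(-3 + 8)(6) = 15 m/s
8–11 s: ½(8 + 7)(3) = 22.5 m/s
Δv = 43.5 m/s, so v(11) = 9 + (43.5) = 52.5 m/s.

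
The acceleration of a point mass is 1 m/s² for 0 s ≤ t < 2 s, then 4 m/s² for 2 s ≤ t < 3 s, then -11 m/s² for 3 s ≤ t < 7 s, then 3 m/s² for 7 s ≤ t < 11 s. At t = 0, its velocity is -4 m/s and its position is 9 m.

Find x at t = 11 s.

On each constant-a segment, Δv = aΔt and Δx = v₀Δt + ½aΔt²; chain segment to segment.
0–2 s: v starts -4 m/s; Δx = -4·2 + ½·1·2² = -6 m; v ends -2 m/s.
2–3 s: v starts -2 m/s; Δx = -2·1 + ½·4·1² = 0 m; v ends 2 m/s.
3–7 s: v starts 2 m/s; Δx = 2·4 + ½·-11·4² = -80 m; v ends -42 m/s.
7–11 s: v starts -42 m/s; Δx = -42·4 + ½·3·4² = -144 m; v ends -30 m/s.
x(11) = 9 + Σ Δx = -221 m.

-221 m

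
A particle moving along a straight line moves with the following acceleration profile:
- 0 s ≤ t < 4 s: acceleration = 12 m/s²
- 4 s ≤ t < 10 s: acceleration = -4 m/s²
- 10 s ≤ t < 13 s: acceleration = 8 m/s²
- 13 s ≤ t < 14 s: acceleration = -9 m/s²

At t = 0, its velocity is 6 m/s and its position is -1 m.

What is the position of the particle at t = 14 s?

546.5 m

On each constant-a segment, Δv = aΔt and Δx = v₀Δt + ½aΔt²; chain segment to segment.
0–4 s: v starts 6 m/s; Δx = 6·4 + ½·12·4² = 120 m; v ends 54 m/s.
4–10 s: v starts 54 m/s; Δx = 54·6 + ½·-4·6² = 252 m; v ends 30 m/s.
10–13 s: v starts 30 m/s; Δx = 30·3 + ½·8·3² = 126 m; v ends 54 m/s.
13–14 s: v starts 54 m/s; Δx = 54·1 + ½·-9·1² = 49.5 m; v ends 45 m/s.
x(14) = -1 + Σ Δx = 546.5 m.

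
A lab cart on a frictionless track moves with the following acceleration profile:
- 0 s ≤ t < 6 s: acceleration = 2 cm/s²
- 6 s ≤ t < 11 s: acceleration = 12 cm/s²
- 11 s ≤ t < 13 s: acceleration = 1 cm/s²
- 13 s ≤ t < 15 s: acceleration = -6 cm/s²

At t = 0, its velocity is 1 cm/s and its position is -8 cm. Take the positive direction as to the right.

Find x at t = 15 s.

535 cm

On each constant-a segment, Δv = aΔt and Δx = v₀Δt + ½aΔt²; chain segment to segment.
0–6 s: v starts 1 cm/s; Δx = 1·6 + ½·2·6² = 42 cm; v ends 13 cm/s.
6–11 s: v starts 13 cm/s; Δx = 13·5 + ½·12·5² = 215 cm; v ends 73 cm/s.
11–13 s: v starts 73 cm/s; Δx = 73·2 + ½·1·2² = 148 cm; v ends 75 cm/s.
13–15 s: v starts 75 cm/s; Δx = 75·2 + ½·-6·2² = 138 cm; v ends 63 cm/s.
x(15) = -8 + Σ Δx = 535 cm.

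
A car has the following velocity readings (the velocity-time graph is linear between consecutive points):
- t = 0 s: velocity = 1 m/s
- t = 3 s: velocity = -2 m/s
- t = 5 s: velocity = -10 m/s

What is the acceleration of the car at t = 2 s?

Acceleration is the slope of the v-t graph on 0–3 s: (-2 − 1)/(3 − 0) = -1 m/s².

-1 m/s²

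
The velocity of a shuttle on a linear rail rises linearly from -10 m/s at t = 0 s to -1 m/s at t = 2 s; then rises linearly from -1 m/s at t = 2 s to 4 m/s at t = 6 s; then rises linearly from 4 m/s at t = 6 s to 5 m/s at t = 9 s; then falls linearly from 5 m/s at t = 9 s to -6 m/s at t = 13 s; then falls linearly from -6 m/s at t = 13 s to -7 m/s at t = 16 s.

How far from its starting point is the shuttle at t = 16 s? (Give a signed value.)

-13 m

Displacement is the signed area under the v-t curve.
0–2 s: ½(-10 + -1)(2) = -11 m
2–6 s: ½(-1 + 4)(4) = 6 m
6–9 s: ½(4 + 5)(3) = 13.5 m
9–13 s: ½(5 + -6)(4) = -2 m
13–16 s: ½(-6 + -7)(3) = -19.5 m
Net displacement = -13 m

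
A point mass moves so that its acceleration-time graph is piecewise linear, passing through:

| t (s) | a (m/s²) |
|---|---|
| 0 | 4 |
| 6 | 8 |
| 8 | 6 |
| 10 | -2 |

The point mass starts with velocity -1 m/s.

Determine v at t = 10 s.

53 m/s

Δv equals the area under the a-t graph; then v = v₀ + Δv.
0–6 s: ½(4 + 8)(6) = 36 m/s
6–8 s: ½(8 + 6)(2) = 14 m/s
8–10 s: ½(6 + -2)(2) = 4 m/s
Δv = 54 m/s, so v(10) = -1 + (54) = 53 m/s.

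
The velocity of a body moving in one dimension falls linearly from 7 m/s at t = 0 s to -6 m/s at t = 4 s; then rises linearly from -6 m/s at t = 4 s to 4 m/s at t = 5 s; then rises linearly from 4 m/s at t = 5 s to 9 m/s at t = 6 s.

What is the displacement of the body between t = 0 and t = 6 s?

Net displacement equals the area under the velocity-time graph (areas below the axis count negative).
0–4 s: ½(7 + -6)(4) = 2 m
4–5 s: ½(-6 + 4)(1) = -1 m
5–6 s: ½(4 + 9)(1) = 6.5 m
Net displacement = 7.5 m

7.5 m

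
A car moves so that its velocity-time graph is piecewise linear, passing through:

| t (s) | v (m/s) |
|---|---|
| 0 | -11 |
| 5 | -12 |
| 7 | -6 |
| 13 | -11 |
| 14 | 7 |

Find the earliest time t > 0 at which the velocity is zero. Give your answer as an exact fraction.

t = 245/18 s

v changes sign on 13–14 s (from -11 to 7); the graph is linear there, so v = 0 at t = 13 + (11)·(14 − 13)/(7 − -11) = 245/18 s.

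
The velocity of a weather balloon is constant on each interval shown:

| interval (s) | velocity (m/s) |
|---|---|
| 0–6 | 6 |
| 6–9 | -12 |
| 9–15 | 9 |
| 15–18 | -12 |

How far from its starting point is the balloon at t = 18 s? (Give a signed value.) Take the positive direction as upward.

18 m

Net displacement equals the area under the velocity-time graph (areas below the axis count negative).
0–6 s: 6 × 6 = 36 m
6–9 s: -12 × 3 = -36 m
9–15 s: 9 × 6 = 54 m
15–18 s: -12 × 3 = -36 m
Net displacement = 18 m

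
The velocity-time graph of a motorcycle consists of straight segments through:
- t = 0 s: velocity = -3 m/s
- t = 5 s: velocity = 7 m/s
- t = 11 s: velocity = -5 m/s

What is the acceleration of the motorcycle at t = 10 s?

Acceleration is the slope of the v-t graph on 5–11 s: (-5 − 7)/(11 − 5) = -2 m/s².

-2 m/s²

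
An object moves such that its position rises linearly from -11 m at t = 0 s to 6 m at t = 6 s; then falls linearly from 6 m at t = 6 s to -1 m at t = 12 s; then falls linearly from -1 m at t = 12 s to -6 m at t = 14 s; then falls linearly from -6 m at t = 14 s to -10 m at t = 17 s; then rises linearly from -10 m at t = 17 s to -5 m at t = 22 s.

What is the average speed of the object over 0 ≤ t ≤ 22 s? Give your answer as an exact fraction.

Average speed = (total path length)/(elapsed time); on a piecewise-linear x-t graph the path length is Σ|Δx|.
0–6 s: |Δx| = |6 − -11| = 17 m
6–12 s: |Δx| = |-1 − 6| = 7 m
12–14 s: |Δx| = |-6 − -1| = 5 m
14–17 s: |Δx| = |-10 − -6| = 4 m
17–22 s: |Δx| = |-5 − -10| = 5 m
Total path = 38 m; average speed = 38/22 = 19/11 m/s.

19/11 m/s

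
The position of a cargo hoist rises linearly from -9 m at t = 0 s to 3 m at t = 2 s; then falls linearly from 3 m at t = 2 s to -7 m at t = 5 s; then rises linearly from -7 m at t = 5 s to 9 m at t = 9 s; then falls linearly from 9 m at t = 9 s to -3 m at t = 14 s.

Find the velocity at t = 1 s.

6 m/s

Velocity is the slope of the x-t graph on 0–2 s: (3 − -9)/(2 − 0) = 6 m/s.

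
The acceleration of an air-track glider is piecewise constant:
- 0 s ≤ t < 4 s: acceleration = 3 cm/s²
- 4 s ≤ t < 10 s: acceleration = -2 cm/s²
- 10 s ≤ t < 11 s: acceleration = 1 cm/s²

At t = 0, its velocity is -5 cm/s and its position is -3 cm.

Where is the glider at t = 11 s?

On each constant-a segment, Δv = aΔt and Δx = v₀Δt + ½aΔt²; chain segment to segment.
0–4 s: v starts -5 cm/s; Δx = -5·4 + ½·3·4² = 4 cm; v ends 7 cm/s.
4–10 s: v starts 7 cm/s; Δx = 7·6 + ½·-2·6² = 6 cm; v ends -5 cm/s.
10–11 s: v starts -5 cm/s; Δx = -5·1 + ½·1·1² = -4.5 cm; v ends -4 cm/s.
x(11) = -3 + Σ Δx = 2.5 cm.

2.5 cm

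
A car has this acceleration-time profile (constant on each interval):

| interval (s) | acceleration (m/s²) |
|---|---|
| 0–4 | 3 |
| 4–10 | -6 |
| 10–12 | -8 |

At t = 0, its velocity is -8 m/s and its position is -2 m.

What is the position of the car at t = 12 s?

-174 m

On each constant-a segment, Δv = aΔt and Δx = v₀Δt + ½aΔt²; chain segment to segment.
0–4 s: v starts -8 m/s; Δx = -8·4 + ½·3·4² = -8 m; v ends 4 m/s.
4–10 s: v starts 4 m/s; Δx = 4·6 + ½·-6·6² = -84 m; v ends -32 m/s.
10–12 s: v starts -32 m/s; Δx = -32·2 + ½·-8·2² = -80 m; v ends -48 m/s.
x(12) = -2 + Σ Δx = -174 m.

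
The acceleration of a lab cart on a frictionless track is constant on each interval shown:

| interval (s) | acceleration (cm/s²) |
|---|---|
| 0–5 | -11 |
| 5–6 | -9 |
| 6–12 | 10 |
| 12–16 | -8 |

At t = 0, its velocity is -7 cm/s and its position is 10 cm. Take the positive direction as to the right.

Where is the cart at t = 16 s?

-583 cm

On each constant-a segment, Δv = aΔt and Δx = v₀Δt + ½aΔt²; chain segment to segment.
0–5 s: v starts -7 cm/s; Δx = -7·5 + ½·-11·5² = -172.5 cm; v ends -62 cm/s.
5–6 s: v starts -62 cm/s; Δx = -62·1 + ½·-9·1² = -66.5 cm; v ends -71 cm/s.
6–12 s: v starts -71 cm/s; Δx = -71·6 + ½·10·6² = -246 cm; v ends -11 cm/s.
12–16 s: v starts -11 cm/s; Δx = -11·4 + ½·-8·4² = -108 cm; v ends -43 cm/s.
x(16) = 10 + Σ Δx = -583 cm.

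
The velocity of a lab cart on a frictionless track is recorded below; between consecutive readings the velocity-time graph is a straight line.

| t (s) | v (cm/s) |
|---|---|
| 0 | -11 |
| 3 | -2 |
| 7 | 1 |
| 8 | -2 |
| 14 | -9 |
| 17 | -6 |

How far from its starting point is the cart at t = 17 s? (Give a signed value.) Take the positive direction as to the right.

-77.5 cm

Displacement is the signed area under the v-t curve.
0–3 s: ½(-11 + -2)(3) = -19.5 cm
3–7 s: ½(-2 + 1)(4) = -2 cm
7–8 s: ½(1 + -2)(1) = -0.5 cm
8–14 s: ½(-2 + -9)(6) = -33 cm
14–17 s: ½(-9 + -6)(3) = -22.5 cm
Net displacement = -77.5 cm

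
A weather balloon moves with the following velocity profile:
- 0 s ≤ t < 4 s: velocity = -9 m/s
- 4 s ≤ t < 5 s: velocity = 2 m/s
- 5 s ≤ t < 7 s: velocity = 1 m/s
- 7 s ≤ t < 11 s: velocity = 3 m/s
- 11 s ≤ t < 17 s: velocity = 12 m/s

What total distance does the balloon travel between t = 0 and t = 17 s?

124 m

Total distance travelled is ∫|v| dt — sum the magnitudes of each area piece.
0–4 s: |-9| × 4 = 36 m
4–5 s: |2| × 1 = 2 m
5–7 s: |1| × 2 = 2 m
7–11 s: |3| × 4 = 12 m
11–17 s: |12| × 6 = 72 m
Total distance = 124 m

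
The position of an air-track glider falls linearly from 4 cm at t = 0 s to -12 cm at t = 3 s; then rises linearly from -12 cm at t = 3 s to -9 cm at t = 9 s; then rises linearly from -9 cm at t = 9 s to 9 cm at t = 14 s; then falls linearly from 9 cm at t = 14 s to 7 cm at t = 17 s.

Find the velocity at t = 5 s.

Velocity is the slope of the x-t graph on 3–9 s: (-9 − -12)/(9 − 3) = 0.5 cm/s.

0.5 cm/s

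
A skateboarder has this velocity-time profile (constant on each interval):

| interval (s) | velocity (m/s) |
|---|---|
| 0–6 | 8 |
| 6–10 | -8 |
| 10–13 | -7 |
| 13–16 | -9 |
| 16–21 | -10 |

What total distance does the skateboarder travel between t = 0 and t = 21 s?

178 m

Total distance travelled is ∫|v| dt — sum the magnitudes of each area piece.
0–6 s: |8| × 6 = 48 m
6–10 s: |-8| × 4 = 32 m
10–13 s: |-7| × 3 = 21 m
13–16 s: |-9| × 3 = 27 m
16–21 s: |-10| × 5 = 50 m
Total distance = 178 m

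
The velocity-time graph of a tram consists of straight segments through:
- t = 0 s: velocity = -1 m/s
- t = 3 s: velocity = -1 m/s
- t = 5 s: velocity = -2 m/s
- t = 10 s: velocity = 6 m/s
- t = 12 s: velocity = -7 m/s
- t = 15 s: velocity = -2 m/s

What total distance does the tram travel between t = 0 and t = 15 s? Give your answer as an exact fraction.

501/13 m

Total distance travelled is ∫|v| dt — sum the magnitudes of each area piece.
0–3 s: |-1| × 3 = 3 m
3–5 s: |½(-1 + -2)(2)| = 3 m
5–10 s: v = 0 at t = 6.25 s; triangle areas 1.25 + 11.25 = 12.5 m
10–12 s: v = 0 at t = 142/13 s; triangle areas 36/13 + 49/13 = 85/13 m
12–15 s: |½(-7 + -2)(3)| = 13.5 m
Total distance = 501/13 m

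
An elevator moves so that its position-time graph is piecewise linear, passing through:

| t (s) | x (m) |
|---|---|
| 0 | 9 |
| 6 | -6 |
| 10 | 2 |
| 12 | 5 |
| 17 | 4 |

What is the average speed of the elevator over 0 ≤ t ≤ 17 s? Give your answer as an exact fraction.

27/17 m/s

Average speed = (total path length)/(elapsed time); on a piecewise-linear x-t graph the path length is Σ|Δx|.
0–6 s: |Δx| = |-6 − 9| = 15 m
6–10 s: |Δx| = |2 − -6| = 8 m
10–12 s: |Δx| = |5 − 2| = 3 m
12–17 s: |Δx| = |4 − 5| = 1 m
Total path = 27 m; average speed = 27/17 = 27/17 m/s.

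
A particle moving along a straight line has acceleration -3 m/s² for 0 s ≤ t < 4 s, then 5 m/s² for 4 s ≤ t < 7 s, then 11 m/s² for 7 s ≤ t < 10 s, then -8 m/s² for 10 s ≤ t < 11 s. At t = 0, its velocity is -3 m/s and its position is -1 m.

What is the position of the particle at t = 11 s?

On each constant-a segment, Δv = aΔt and Δx = v₀Δt + ½aΔt²; chain segment to segment.
0–4 s: v starts -3 m/s; Δx = -3·4 + ½·-3·4² = -36 m; v ends -15 m/s.
4–7 s: v starts -15 m/s; Δx = -15·3 + ½·5·3² = -22.5 m; v ends 0 m/s.
7–10 s: v starts 0 m/s; Δx = 0·3 + ½·11·3² = 49.5 m; v ends 33 m/s.
10–11 s: v starts 33 m/s; Δx = 33·1 + ½·-8·1² = 29 m; v ends 25 m/s.
x(11) = -1 + Σ Δx = 19 m.

19 m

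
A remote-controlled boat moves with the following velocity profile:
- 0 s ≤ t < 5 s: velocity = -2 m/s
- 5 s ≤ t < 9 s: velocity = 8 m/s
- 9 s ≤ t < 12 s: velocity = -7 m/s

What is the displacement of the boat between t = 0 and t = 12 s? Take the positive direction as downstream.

Displacement is the signed area under the v-t curve.
0–5 s: -2 × 5 = -10 m
5–9 s: 8 × 4 = 32 m
9–12 s: -7 × 3 = -21 m
Net displacement = 1 m

1 m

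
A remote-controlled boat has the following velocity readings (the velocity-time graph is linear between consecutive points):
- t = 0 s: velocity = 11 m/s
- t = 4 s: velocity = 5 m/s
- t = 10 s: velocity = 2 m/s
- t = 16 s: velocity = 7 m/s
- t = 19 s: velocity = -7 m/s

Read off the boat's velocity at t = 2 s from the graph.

8 m/s

On 0–4 s the graph is linear from 11 to 5 m/s: v(2) = 11 + (5 − 11)·(2 − 0)/(4 − 0) = 8 m/s.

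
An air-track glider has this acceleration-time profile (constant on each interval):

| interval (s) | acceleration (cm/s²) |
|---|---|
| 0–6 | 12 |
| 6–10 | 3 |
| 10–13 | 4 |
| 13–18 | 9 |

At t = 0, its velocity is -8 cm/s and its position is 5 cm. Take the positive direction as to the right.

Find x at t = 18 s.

1251.5 cm

On each constant-a segment, Δv = aΔt and Δx = v₀Δt + ½aΔt²; chain segment to segment.
0–6 s: v starts -8 cm/s; Δx = -8·6 + ½·12·6² = 168 cm; v ends 64 cm/s.
6–10 s: v starts 64 cm/s; Δx = 64·4 + ½·3·4² = 280 cm; v ends 76 cm/s.
10–13 s: v starts 76 cm/s; Δx = 76·3 + ½·4·3² = 246 cm; v ends 88 cm/s.
13–18 s: v starts 88 cm/s; Δx = 88·5 + ½·9·5² = 552.5 cm; v ends 133 cm/s.
x(18) = 5 + Σ Δx = 1251.5 cm.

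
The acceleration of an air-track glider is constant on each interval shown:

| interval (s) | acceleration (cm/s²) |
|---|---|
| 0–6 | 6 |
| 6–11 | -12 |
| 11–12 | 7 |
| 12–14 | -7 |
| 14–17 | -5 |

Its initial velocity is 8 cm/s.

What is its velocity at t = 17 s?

Δv equals the area under the a-t graph; then v = v₀ + Δv.
0–6 s: 6 × 6 = 36 cm/s
6–11 s: -12 × 5 = -60 cm/s
11–12 s: 7 × 1 = 7 cm/s
12–14 s: -7 × 2 = -14 cm/s
14–17 s: -5 × 3 = -15 cm/s
Δv = -46 cm/s, so v(17) = 8 + (-46) = -38 cm/s.

-38 cm/s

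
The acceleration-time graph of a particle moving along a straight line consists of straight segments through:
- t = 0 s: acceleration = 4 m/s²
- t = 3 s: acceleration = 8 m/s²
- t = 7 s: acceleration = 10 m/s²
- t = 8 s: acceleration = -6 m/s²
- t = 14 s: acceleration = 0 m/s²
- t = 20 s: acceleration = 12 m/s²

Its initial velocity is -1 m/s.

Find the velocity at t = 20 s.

Δv equals the area under the a-t graph; then v = v₀ + Δv.
0–3 s: ½(4 + 8)(3) = 18 m/s
3–7 s: ½(8 + 10)(4) = 36 m/s
7–8 s: ½(10 + -6)(1) = 2 m/s
8–14 s: ½(-6 + 0)(6) = -18 m/s
14–20 s: ½(0 + 12)(6) = 36 m/s
Δv = 74 m/s, so v(20) = -1 + (74) = 73 m/s.

73 m/s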